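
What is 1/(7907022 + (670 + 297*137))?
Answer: 1/7948381 ≈ 1.2581e-7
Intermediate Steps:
1/(7907022 + (670 + 297*137)) = 1/(7907022 + (670 + 40689)) = 1/(7907022 + 41359) = 1/7948381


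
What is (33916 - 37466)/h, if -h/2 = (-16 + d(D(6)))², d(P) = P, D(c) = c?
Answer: 71/4 ≈ 17.750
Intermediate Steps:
h = -200 (h = -2*(-16 + 6)² = -2*(-10)² = -2*100 = -200)
(33916 - 37466)/h = (33916 - 37466)/(-200) = -3550*(-1/200) = 71/4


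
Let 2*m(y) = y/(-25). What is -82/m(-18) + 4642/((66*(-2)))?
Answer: -4733/18 ≈ -262.94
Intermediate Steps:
m(y) = -y/50 (m(y) = (y/(-25))/2 = (y*(-1/25))/2 = (-y/25)/2 = -y/50)
-82/m(-18) + 4642/((66*(-2))) = -82/((-1/50*(-18))) + 4642/((66*(-2))) = -82/9/25 + 4642/(-132) = -82*25/9 + 4642*(-1/132) = -2050/9 - 211/6 = -4733/18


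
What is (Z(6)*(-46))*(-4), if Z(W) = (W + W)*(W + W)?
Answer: 26496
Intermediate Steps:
Z(W) = 4*W² (Z(W) = (2*W)*(2*W) = 4*W²)
(Z(6)*(-46))*(-4) = ((4*6²)*(-46))*(-4) = ((4*36)*(-46))*(-4) = (144*(-46))*(-4) = -6624*(-4) = 26496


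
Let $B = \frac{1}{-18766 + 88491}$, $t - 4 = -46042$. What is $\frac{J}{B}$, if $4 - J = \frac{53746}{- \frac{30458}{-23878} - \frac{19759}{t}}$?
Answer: $- \frac{2059510293391031000}{937015403} \approx -2.1979 \cdot 10^{9}$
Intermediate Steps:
$t = -46038$ ($t = 4 - 46042 = -46038$)
$J = - \frac{29537616255160}{937015403}$ ($J = 4 - \frac{53746}{- \frac{30458}{-23878} - \frac{19759}{-46038}} = 4 - \frac{53746}{\left(-30458\right) \left(- \frac{1}{23878}\right) - - \frac{19759}{46038}} = 4 - \frac{53746}{\frac{15229}{11939} + \frac{19759}{46038}} = 4 - \frac{53746}{\frac{937015403}{549647682}} = 4 - 53746 \cdot \frac{549647682}{937015403} = 4 - \frac{29541364316772}{937015403} = - \frac{29537616255160}{937015403} \approx -31523.0$)
$B = \frac{1}{69725} \approx 1.4342 \cdot 10^{-5}$
$\frac{J}{B} = - \frac{29537616255160 \frac{1}{\frac{1}{69725}}}{937015403} = \left(- \frac{29537616255160}{937015403}\right) 69725 = - \frac{2059510293391031000}{937015403}$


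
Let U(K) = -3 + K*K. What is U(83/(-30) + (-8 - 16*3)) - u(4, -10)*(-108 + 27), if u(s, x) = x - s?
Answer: 2084869/900 ≈ 2316.5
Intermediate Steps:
U(K) = -3 + K²
U(83/(-30) + (-8 - 16*3)) - u(4, -10)*(-108 + 27) = (-3 + (83/(-30) + (-8 - 16*3))²) - (-10 - 1*4)*(-108 + 27) = (-3 + (83*(-1/30) + (-8 - 1*48))²) - (-10 - 4)*(-81) = (-3 + (-83/30 + (-8 - 48))²) - (-14)*(-81) = (-3 + (-83/30 - 56)²) - 1*1134 = (-3 + (-1763/30)²) - 1134 = (-3 + 3108169/900) - 1134 = 3105469/900 - 1134 = 2084869/900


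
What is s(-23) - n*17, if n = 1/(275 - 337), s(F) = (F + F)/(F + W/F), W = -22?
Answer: 74215/31434 ≈ 2.3610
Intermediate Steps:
s(F) = 2*F/(F - 22/F) (s(F) = (F + F)/(F - 22/F) = (2*F)/(F - 22/F) = 2*F/(F - 22/F))
n = -1/62 (n = 1/(-62) = -1/62 ≈ -0.016129)
s(-23) - n*17 = 2*(-23)²/(-22 + (-23)²) - (-1)*17/62 = 2*529/(-22 + 529) - 1*(-17/62) = 2*529/507 + 17/62 = 2*529*(1/507) + 17/62 = 1058/507 + 17/62 = 74215/31434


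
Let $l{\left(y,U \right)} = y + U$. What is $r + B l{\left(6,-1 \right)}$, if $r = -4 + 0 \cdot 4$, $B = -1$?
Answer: $-9$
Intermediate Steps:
$l{\left(y,U \right)} = U + y$
$r = -4$ ($r = -4 + 0 = -4$)
$r + B l{\left(6,-1 \right)} = -4 - \left(-1 + 6\right) = -4 - 5 = -9$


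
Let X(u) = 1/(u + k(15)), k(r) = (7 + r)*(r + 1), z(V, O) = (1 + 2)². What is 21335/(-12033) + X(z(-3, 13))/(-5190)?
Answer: -13324351561/7514969490 ≈ -1.7730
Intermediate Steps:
z(V, O) = 9 (z(V, O) = 3² = 9)
k(r) = (1 + r)*(7 + r) (k(r) = (7 + r)*(1 + r) = (1 + r)*(7 + r))
X(u) = 1/(352 + u) (X(u) = 1/(u + (7 + 15² + 8*15)) = 1/(u + (7 + 225 + 120)) = 1/(u + 352) = 1/(352 + u))
21335/(-12033) + X(z(-3, 13))/(-5190) = 21335/(-12033) + 1/((352 + 9)*(-5190)) = 21335*(-1/12033) - 1/5190/361 = -21335/12033 + (1/361)*(-1/5190) = -21335/12033 - 1/1873590 = -13324351561/7514969490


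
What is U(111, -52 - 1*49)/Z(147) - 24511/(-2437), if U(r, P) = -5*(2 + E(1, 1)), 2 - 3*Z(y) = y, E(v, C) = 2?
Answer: 740063/70673 ≈ 10.472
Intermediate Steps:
Z(y) = ⅔ - y/3
U(r, P) = -20 (U(r, P) = -5*(2 + 2) = -5*4 = -20)
U(111, -52 - 1*49)/Z(147) - 24511/(-2437) = -20/(⅔ - ⅓*147) - 24511/(-2437) = -20/(⅔ - 49) - 24511*(-1/2437) = -20/(-145/3) + 24511/2437 = -20*(-3/145) + 24511/2437 = 12/29 + 24511/2437 = 740063/70673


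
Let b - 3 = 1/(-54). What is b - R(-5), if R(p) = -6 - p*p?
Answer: 1835/54 ≈ 33.982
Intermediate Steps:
b = 161/54 (b = 3 + 1/(-54) = 3 - 1/54 = 161/54 ≈ 2.9815)
R(p) = -6 - p**2
b - R(-5) = 161/54 - (-6 - 1*(-5)**2) = 161/54 - (-6 - 1*25) = 161/54 - (-6 - 25) = 161/54 - 1*(-31) = 161/54 + 31 = 1835/54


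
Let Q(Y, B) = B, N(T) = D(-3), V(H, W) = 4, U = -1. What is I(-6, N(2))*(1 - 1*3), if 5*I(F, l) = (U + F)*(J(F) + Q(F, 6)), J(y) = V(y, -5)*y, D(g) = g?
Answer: -252/5 ≈ -50.400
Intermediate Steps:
N(T) = -3
J(y) = 4*y
I(F, l) = (-1 + F)*(6 + 4*F)/5 (I(F, l) = ((-1 + F)*(4*F + 6))/5 = ((-1 + F)*(6 + 4*F))/5 = (-1 + F)*(6 + 4*F)/5)
I(-6, N(2))*(1 - 1*3) = (-6/5 + (2/5)*(-6) + (4/5)*(-6)**2)*(1 - 1*3) = (-6/5 - 12/5 + (4/5)*36)*(1 - 3) = (-6/5 - 12/5 + 144/5)*(-2) = (126/5)*(-2) = -252/5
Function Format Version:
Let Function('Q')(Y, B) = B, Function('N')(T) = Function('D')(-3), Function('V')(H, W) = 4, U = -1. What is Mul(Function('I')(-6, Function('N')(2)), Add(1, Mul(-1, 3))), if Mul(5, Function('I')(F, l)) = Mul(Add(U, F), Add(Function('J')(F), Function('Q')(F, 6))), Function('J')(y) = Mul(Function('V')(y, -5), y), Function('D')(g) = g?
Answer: Rational(-252, 5) ≈ -50.400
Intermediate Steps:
Function('N')(T) = -3
Function('J')(y) = Mul(4, y)
Function('I')(F, l) = Mul(Rational(1, 5), Add(-1, F), Add(6, Mul(4, F))) (Function('I')(F, l) = Mul(Rational(1, 5), Mul(Add(-1, F), Add(Mul(4, F), 6))) = Mul(Rational(1, 5), Mul(Add(-1, F), Add(6, Mul(4, F)))) = Mul(Rational(1, 5), Add(-1, F), Add(6, Mul(4, F))))
Mul(Function('I')(-6, Function('N')(2)), Add(1, Mul(-1, 3))) = Mul(Add(Rational(-6, 5), Mul(Rational(2, 5), -6), Mul(Rational(4, 5), Pow(-6, 2))), Add(1, Mul(-1, 3))) = Mul(Add(Rational(-6, 5), Rational(-12, 5), Mul(Rational(4, 5), 36)), Add(1, -3)) = Mul(Add(Rational(-6, 5), Rational(-12, 5), Rational(144, 5)), -2) = Mul(Rational(126, 5), -2) = Rational(-252, 5)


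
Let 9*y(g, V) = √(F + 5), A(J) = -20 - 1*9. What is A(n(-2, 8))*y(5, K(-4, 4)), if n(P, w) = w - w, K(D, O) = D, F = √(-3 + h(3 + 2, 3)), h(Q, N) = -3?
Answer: -29*√(5 + I*√6)/9 ≈ -7.4068 - 1.7168*I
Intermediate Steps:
F = I*√6 (F = √(-3 - 3) = √(-6) = I*√6 ≈ 2.4495*I)
n(P, w) = 0
A(J) = -29 (A(J) = -20 - 9 = -29)
y(g, V) = √(5 + I*√6)/9 (y(g, V) = √(I*√6 + 5)/9 = √(5 + I*√6)/9)
A(n(-2, 8))*y(5, K(-4, 4)) = -29*√(5 + I*√6)/9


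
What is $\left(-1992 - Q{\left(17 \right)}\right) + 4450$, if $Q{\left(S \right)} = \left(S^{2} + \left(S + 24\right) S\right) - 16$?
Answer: $1488$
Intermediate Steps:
$Q{\left(S \right)} = -16 + S^{2} + S \left(24 + S\right)$ ($Q{\left(S \right)} = \left(S^{2} + \left(24 + S\right) S\right) - 16 = \left(S^{2} + S \left(24 + S\right)\right) - 16 = -16 + S^{2} + S \left(24 + S\right)$)
$\left(-1992 - Q{\left(17 \right)}\right) + 4450 = \left(-1992 - \left(-16 + 2 \cdot 17^{2} + 24 \cdot 17\right)\right) + 4450 = \left(-1992 - \left(-16 + 2 \cdot 289 + 408\right)\right) + 4450 = \left(-1992 - \left(-16 + 578 + 408\right)\right) + 4450 = \left(-1992 - 970\right) + 4450 = -2962 + 4450 = 1488$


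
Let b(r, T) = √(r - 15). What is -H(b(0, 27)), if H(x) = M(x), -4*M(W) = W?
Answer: I*√15/4 ≈ 0.96825*I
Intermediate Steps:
M(W) = -W/4
b(r, T) = √(-15 + r)
H(x) = -x/4
-H(b(0, 27)) = -(-1)*√(-15 + 0)/4 = -(-1)*√(-15)/4 = -(-1)*I*√15/4 = I*√15/4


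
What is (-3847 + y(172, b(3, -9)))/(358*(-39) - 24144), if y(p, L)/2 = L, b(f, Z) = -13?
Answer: 1291/12702 ≈ 0.10164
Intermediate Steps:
y(p, L) = 2*L
(-3847 + y(172, b(3, -9)))/(358*(-39) - 24144) = (-3847 + 2*(-13))/(358*(-39) - 24144) = (-3847 - 26)/(-13962 - 24144) = -3873/(-38106) = -3873*(-1/38106) = 1291/12702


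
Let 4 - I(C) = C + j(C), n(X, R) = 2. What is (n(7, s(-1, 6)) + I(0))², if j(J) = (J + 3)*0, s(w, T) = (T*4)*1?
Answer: 36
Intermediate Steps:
s(w, T) = 4*T (s(w, T) = (4*T)*1 = 4*T)
j(J) = 0 (j(J) = (3 + J)*0 = 0)
I(C) = 4 - C (I(C) = 4 - (C + 0) = 4 - C)
(n(7, s(-1, 6)) + I(0))² = (2 + (4 - 1*0))² = (2 + (4 + 0))² = (2 + 4)² = 6² = 36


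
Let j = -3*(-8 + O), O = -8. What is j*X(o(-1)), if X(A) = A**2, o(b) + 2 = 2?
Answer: 0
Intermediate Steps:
o(b) = 0 (o(b) = -2 + 2 = 0)
j = 48 (j = -3*(-8 - 8) = -3*(-16) = 48)
j*X(o(-1)) = 48*0**2 = 48*0 = 0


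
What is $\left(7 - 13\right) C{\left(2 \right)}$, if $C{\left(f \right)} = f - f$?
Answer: $0$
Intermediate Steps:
$C{\left(f \right)} = 0$
$\left(7 - 13\right) C{\left(2 \right)} = \left(7 - 13\right) 0 = \left(-6\right) 0 = 0$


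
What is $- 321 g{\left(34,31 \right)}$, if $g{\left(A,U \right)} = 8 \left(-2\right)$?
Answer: $5136$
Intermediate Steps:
$g{\left(A,U \right)} = -16$
$- 321 g{\left(34,31 \right)} = \left(-321\right) \left(-16\right) = 5136$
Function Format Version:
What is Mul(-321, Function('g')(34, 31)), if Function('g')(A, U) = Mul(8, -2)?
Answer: 5136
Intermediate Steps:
Function('g')(A, U) = -16
Mul(-321, Function('g')(34, 31)) = Mul(-321, -16) = 5136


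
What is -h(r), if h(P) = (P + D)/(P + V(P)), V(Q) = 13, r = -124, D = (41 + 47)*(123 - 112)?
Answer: 844/111 ≈ 7.6036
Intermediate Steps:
D = 968 (D = 88*11 = 968)
h(P) = (968 + P)/(13 + P) (h(P) = (P + 968)/(P + 13) = (968 + P)/(13 + P))
-h(r) = -(968 - 124)/(13 - 124) = -844/(-111) = -(-1)*844/111 = -1*(-844/111) = 844/111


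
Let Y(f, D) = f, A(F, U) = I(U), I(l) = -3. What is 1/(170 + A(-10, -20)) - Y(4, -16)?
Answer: -667/167 ≈ -3.9940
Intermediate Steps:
A(F, U) = -3
1/(170 + A(-10, -20)) - Y(4, -16) = 1/(170 - 3) - 1*4 = 1/167 - 4 = -667/167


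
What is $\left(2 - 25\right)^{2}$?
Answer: $529$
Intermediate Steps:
$\left(2 - 25\right)^{2} = \left(-23\right)^{2} = 529$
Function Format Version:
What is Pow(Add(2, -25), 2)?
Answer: 529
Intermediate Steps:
Pow(Add(2, -25), 2) = Pow(-23, 2) = 529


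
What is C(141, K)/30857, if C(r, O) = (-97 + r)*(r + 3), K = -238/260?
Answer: 6336/30857 ≈ 0.20533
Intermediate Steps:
K = -119/130 (K = -238*1/260 = -119/130 ≈ -0.91538)
C(r, O) = (-97 + r)*(3 + r)
C(141, K)/30857 = (-291 + 141² - 94*141)/30857 = (-291 + 19881 - 13254)*(1/30857) = 6336*(1/30857) = 6336/30857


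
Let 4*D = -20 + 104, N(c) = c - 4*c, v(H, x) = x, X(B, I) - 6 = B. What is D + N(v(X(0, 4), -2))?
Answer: 27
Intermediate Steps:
X(B, I) = 6 + B
N(c) = -3*c
D = 21 (D = (-20 + 104)/4 = (¼)*84 = 21)
D + N(v(X(0, 4), -2)) = 21 - 3*(-2) = 21 + 6 = 27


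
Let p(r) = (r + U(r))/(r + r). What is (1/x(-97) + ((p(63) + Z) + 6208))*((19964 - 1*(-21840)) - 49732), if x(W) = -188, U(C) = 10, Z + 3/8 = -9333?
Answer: 73354102435/2961 ≈ 2.4773e+7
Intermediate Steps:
Z = -74667/8 (Z = -3/8 - 9333 = -74667/8 ≈ -9333.4)
p(r) = (10 + r)/(2*r) (p(r) = (r + 10)/(r + r) = (10 + r)/((2*r)) = (10 + r)*(1/(2*r)) = (10 + r)/(2*r))
(1/x(-97) + ((p(63) + Z) + 6208))*((19964 - 1*(-21840)) - 49732) = (1/(-188) + (((½)*(10 + 63)/63 - 74667/8) + 6208))*((19964 - 1*(-21840)) - 49732) = (-1/188 + (((½)*(1/63)*73 - 74667/8) + 6208))*((19964 + 21840) - 49732) = (-1/188 + ((73/126 - 74667/8) + 6208))*(41804 - 49732) = (-1/188 + (-4703729/504 + 6208))*(-7928) = (-1/188 - 1574897/504)*(-7928) = -74020285/23688*(-7928) = 73354102435/2961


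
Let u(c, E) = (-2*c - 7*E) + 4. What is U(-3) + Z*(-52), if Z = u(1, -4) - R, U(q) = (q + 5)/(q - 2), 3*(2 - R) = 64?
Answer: -38486/15 ≈ -2565.7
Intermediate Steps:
R = -58/3 (R = 2 - ⅓*64 = 2 - 64/3 = -58/3 ≈ -19.333)
U(q) = (5 + q)/(-2 + q)
u(c, E) = 4 - 7*E - 2*c (u(c, E) = (-7*E - 2*c) + 4 = 4 - 7*E - 2*c)
Z = 148/3 (Z = (4 - 7*(-4) - 2*1) - 1*(-58/3) = (4 + 28 - 2) + 58/3 = 30 + 58/3 = 148/3 ≈ 49.333)
U(-3) + Z*(-52) = (5 - 3)/(-2 - 3) + (148/3)*(-52) = 2/(-5) - 7696/3 = -⅕*2 - 7696/3 = -⅖ - 7696/3 = -38486/15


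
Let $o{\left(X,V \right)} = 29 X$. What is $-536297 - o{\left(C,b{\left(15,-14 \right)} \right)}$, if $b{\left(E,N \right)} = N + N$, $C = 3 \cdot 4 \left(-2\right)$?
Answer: $-535601$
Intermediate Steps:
$C = -24$ ($C = 12 \left(-2\right) = -24$)
$b{\left(E,N \right)} = 2 N$
$-536297 - o{\left(C,b{\left(15,-14 \right)} \right)} = -536297 - 29 \left(-24\right) = -536297 - -696 = -536297 + 696 = -535601$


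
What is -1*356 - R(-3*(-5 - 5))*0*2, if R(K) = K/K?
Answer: -356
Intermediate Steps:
R(K) = 1
-1*356 - R(-3*(-5 - 5))*0*2 = -1*356 - 1*0*2 = -356 - 0*2 = -356 - 1*0 = -356 + 0 = -356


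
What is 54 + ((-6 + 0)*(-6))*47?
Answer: 1746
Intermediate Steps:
54 + ((-6 + 0)*(-6))*47 = 54 - 6*(-6)*47 = 54 + 36*47 = 54 + 1692 = 1746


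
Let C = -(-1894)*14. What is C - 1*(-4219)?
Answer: 30735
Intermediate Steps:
C = 26516 (C = -1*(-26516) = 26516)
C - 1*(-4219) = 26516 - 1*(-4219) = 26516 + 4219 = 30735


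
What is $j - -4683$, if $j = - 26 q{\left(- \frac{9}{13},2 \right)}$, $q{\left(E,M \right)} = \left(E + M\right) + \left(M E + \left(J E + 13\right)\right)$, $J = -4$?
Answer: $4275$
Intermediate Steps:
$q{\left(E,M \right)} = 13 + M - 3 E + E M$ ($q{\left(E,M \right)} = \left(E + M\right) - \left(-13 + 4 E - M E\right) = \left(E + M\right) - \left(-13 + 4 E - E M\right) = \left(E + M\right) + \left(13 - 4 E + E M\right) = 13 + M - 3 E + E M$)
$j = -408$ ($j = - 26 \left(13 + 2 - 3 \left(- \frac{9}{13}\right) + - \frac{9}{13} \cdot 2\right) = - 26 \left(13 + 2 - 3 \left(\left(-9\right) \frac{1}{13}\right) + \left(-9\right) \frac{1}{13} \cdot 2\right) = - 26 \left(13 + 2 - - \frac{27}{13} - \frac{18}{13}\right) = - 26 \left(13 + 2 + \frac{27}{13} - \frac{18}{13}\right) = \left(-26\right) \frac{204}{13} = -408$)
$j - -4683 = -408 - -4683 = -408 + 4683 = 4275$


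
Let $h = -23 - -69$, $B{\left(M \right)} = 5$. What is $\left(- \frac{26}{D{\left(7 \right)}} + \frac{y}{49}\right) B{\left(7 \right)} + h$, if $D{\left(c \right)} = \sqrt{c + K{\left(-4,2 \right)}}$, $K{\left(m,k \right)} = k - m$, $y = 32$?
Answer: $\frac{2414}{49} - 10 \sqrt{13} \approx 13.21$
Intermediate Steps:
$h = 46$ ($h = -23 + 69 = 46$)
$D{\left(c \right)} = \sqrt{6 + c}$ ($D{\left(c \right)} = \sqrt{c + \left(2 - -4\right)} = \sqrt{c + \left(2 + 4\right)} = \sqrt{c + 6} = \sqrt{6 + c}$)
$\left(- \frac{26}{D{\left(7 \right)}} + \frac{y}{49}\right) B{\left(7 \right)} + h = \left(- \frac{26}{\sqrt{6 + 7}} + \frac{32}{49}\right) 5 + 46 = \left(- \frac{26}{\sqrt{13}} + 32 \cdot \frac{1}{49}\right) 5 + 46 = \left(- 26 \frac{\sqrt{13}}{13} + \frac{32}{49}\right) 5 + 46 = \left(- 2 \sqrt{13} + \frac{32}{49}\right) 5 + 46 = \left(\frac{32}{49} - 2 \sqrt{13}\right) 5 + 46 = \left(\frac{160}{49} - 10 \sqrt{13}\right) + 46 = \frac{2414}{49} - 10 \sqrt{13}$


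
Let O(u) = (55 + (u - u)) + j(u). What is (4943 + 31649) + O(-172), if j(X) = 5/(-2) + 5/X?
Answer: 6302849/172 ≈ 36645.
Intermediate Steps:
j(X) = -5/2 + 5/X (j(X) = 5*(-½) + 5/X = -5/2 + 5/X)
O(u) = 105/2 + 5/u (O(u) = (55 + (u - u)) + (-5/2 + 5/u) = (55 + 0) + (-5/2 + 5/u) = 55 + (-5/2 + 5/u) = 105/2 + 5/u)
(4943 + 31649) + O(-172) = (4943 + 31649) + (105/2 + 5/(-172)) = 36592 + (105/2 + 5*(-1/172)) = 36592 + (105/2 - 5/172) = 36592 + 9025/172 = 6302849/172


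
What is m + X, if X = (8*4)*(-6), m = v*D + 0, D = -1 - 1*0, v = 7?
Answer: -199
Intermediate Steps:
D = -1 (D = -1 + 0 = -1)
m = -7 (m = 7*(-1) + 0 = -7 + 0 = -7)
X = -192 (X = 32*(-6) = -192)
m + X = -7 - 192 = -199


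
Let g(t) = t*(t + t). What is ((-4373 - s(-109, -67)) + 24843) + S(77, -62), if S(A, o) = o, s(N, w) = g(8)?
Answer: 20280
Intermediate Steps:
g(t) = 2*t**2 (g(t) = t*(2*t) = 2*t**2)
s(N, w) = 128 (s(N, w) = 2*8**2 = 2*64 = 128)
((-4373 - s(-109, -67)) + 24843) + S(77, -62) = ((-4373 - 1*128) + 24843) - 62 = ((-4373 - 128) + 24843) - 62 = (-4501 + 24843) - 62 = 20342 - 62 = 20280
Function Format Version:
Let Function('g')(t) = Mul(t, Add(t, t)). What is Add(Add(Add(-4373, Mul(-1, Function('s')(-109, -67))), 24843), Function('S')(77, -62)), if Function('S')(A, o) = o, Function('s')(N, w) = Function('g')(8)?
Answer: 20280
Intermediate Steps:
Function('g')(t) = Mul(2, Pow(t, 2)) (Function('g')(t) = Mul(t, Mul(2, t)) = Mul(2, Pow(t, 2)))
Function('s')(N, w) = 128 (Function('s')(N, w) = Mul(2, Pow(8, 2)) = Mul(2, 64) = 128)
Add(Add(Add(-4373, Mul(-1, Function('s')(-109, -67))), 24843), Function('S')(77, -62)) = Add(Add(Add(-4373, Mul(-1, 128)), 24843), -62) = Add(Add(Add(-4373, -128), 24843), -62) = Add(Add(-4501, 24843), -62) = Add(20342, -62) = 20280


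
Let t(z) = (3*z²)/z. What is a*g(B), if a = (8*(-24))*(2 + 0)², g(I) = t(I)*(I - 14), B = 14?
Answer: 0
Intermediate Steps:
t(z) = 3*z
g(I) = 3*I*(-14 + I) (g(I) = (3*I)*(I - 14) = (3*I)*(-14 + I) = 3*I*(-14 + I))
a = -768 (a = -192*2² = -192*4 = -768)
a*g(B) = -2304*14*(-14 + 14) = -2304*14*0 = -768*0 = 0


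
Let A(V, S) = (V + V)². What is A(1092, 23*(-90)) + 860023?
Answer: 5629879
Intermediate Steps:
A(V, S) = 4*V² (A(V, S) = (2*V)² = 4*V²)
A(1092, 23*(-90)) + 860023 = 4*1092² + 860023 = 4*1192464 + 860023 = 4769856 + 860023 = 5629879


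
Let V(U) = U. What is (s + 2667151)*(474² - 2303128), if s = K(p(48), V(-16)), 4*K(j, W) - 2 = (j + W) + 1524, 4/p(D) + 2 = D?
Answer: -127519589794512/23 ≈ -5.5443e+12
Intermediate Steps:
p(D) = 4/(-2 + D)
K(j, W) = 763/2 + W/4 + j/4 (K(j, W) = ½ + ((j + W) + 1524)/4 = ½ + ((W + j) + 1524)/4 = ½ + (1524 + W + j)/4 = ½ + (381 + W/4 + j/4) = 763/2 + W/4 + j/4)
s = 8683/23 (s = 763/2 + (¼)*(-16) + (4/(-2 + 48))/4 = 763/2 - 4 + (4/46)/4 = 763/2 - 4 + (4*(1/46))/4 = 763/2 - 4 + (¼)*(2/23) = 763/2 - 4 + 1/46 = 8683/23 ≈ 377.52)
(s + 2667151)*(474² - 2303128) = (8683/23 + 2667151)*(474² - 2303128) = 61353156*(224676 - 2303128)/23 = (61353156/23)*(-2078452) = -127519589794512/23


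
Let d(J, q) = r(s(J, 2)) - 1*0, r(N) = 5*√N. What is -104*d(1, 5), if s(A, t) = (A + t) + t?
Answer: -520*√5 ≈ -1162.8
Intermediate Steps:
s(A, t) = A + 2*t
d(J, q) = 5*√(4 + J) (d(J, q) = 5*√(J + 2*2) - 1*0 = 5*√(J + 4) + 0 = 5*√(4 + J) + 0 = 5*√(4 + J))
-104*d(1, 5) = -520*√(4 + 1) = -520*√5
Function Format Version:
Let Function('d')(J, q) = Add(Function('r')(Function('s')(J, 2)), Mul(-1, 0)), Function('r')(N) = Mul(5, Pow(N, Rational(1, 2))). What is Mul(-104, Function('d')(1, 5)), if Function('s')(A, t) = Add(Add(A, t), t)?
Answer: Mul(-520, Pow(5, Rational(1, 2))) ≈ -1162.8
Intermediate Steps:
Function('s')(A, t) = Add(A, Mul(2, t))
Function('d')(J, q) = Mul(5, Pow(Add(4, J), Rational(1, 2))) (Function('d')(J, q) = Add(Mul(5, Pow(Add(J, Mul(2, 2)), Rational(1, 2))), Mul(-1, 0)) = Add(Mul(5, Pow(Add(J, 4), Rational(1, 2))), 0) = Add(Mul(5, Pow(Add(4, J), Rational(1, 2))), 0) = Mul(5, Pow(Add(4, J), Rational(1, 2))))
Mul(-104, Function('d')(1, 5)) = Mul(-104, Mul(5, Pow(Add(4, 1), Rational(1, 2)))) = Mul(-104, Mul(5, Pow(5, Rational(1, 2)))) = Mul(-520, Pow(5, Rational(1, 2)))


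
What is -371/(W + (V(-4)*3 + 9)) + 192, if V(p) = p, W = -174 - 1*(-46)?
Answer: 25523/131 ≈ 194.83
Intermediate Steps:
W = -128 (W = -174 + 46 = -128)
-371/(W + (V(-4)*3 + 9)) + 192 = -371/(-128 + (-4*3 + 9)) + 192 = -371/(-128 + (-12 + 9)) + 192 = -371/(-128 - 3) + 192 = -371/(-131) + 192 = -371*(-1/131) + 192 = 371/131 + 192 = 25523/131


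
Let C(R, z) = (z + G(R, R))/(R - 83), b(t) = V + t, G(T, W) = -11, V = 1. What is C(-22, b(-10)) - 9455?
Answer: -198551/21 ≈ -9454.8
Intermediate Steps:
b(t) = 1 + t
C(R, z) = (-11 + z)/(-83 + R) (C(R, z) = (z - 11)/(R - 83) = (-11 + z)/(-83 + R))
C(-22, b(-10)) - 9455 = (-11 + (1 - 10))/(-83 - 22) - 9455 = (-11 - 9)/(-105) - 9455 = -1/105*(-20) - 9455 = 4/21 - 9455 = -198551/21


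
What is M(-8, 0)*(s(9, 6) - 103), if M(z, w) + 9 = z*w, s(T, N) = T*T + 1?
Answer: 189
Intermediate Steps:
s(T, N) = 1 + T² (s(T, N) = T² + 1 = 1 + T²)
M(z, w) = -9 + w*z (M(z, w) = -9 + z*w = -9 + w*z)
M(-8, 0)*(s(9, 6) - 103) = (-9 + 0*(-8))*((1 + 9²) - 103) = (-9 + 0)*((1 + 81) - 103) = -9*(82 - 103) = -9*(-21) = 189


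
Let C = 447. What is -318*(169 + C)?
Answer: -195888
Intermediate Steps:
-318*(169 + C) = -318*(169 + 447) = -318*616 = -195888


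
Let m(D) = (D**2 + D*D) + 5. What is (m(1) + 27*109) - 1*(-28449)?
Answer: 31399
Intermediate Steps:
m(D) = 5 + 2*D**2 (m(D) = (D**2 + D**2) + 5 = 2*D**2 + 5 = 5 + 2*D**2)
(m(1) + 27*109) - 1*(-28449) = ((5 + 2*1**2) + 27*109) - 1*(-28449) = ((5 + 2*1) + 2943) + 28449 = ((5 + 2) + 2943) + 28449 = (7 + 2943) + 28449 = 2950 + 28449 = 31399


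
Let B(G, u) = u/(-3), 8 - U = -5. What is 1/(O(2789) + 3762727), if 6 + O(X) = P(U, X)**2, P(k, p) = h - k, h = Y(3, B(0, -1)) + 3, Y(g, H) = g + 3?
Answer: 1/3762737 ≈ 2.6576e-7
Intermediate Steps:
U = 13 (U = 8 - 1*(-5) = 8 + 5 = 13)
B(G, u) = -u/3 (B(G, u) = u*(-1/3) = -u/3)
Y(g, H) = 3 + g
h = 9 (h = (3 + 3) + 3 = 6 + 3 = 9)
P(k, p) = 9 - k
O(X) = 10 (O(X) = -6 + (9 - 1*13)**2 = -6 + (9 - 13)**2 = -6 + (-4)**2 = -6 + 16 = 10)
1/(O(2789) + 3762727) = 1/(10 + 3762727) = 1/3762737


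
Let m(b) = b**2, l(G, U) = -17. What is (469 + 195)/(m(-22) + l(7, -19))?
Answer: 664/467 ≈ 1.4218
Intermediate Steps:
(469 + 195)/(m(-22) + l(7, -19)) = (469 + 195)/((-22)**2 - 17) = 664/(484 - 17) = 664/467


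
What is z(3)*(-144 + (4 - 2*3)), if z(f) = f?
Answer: -438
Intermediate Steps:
z(3)*(-144 + (4 - 2*3)) = 3*(-144 + (4 - 2*3)) = 3*(-144 + (4 - 6)) = 3*(-144 - 2) = 3*(-146) = -438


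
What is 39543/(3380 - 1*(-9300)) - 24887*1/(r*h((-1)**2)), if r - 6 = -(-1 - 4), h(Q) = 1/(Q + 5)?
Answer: -1892967987/139480 ≈ -13572.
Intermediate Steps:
h(Q) = 1/(5 + Q)
r = 11 (r = 6 - (-1 - 4) = 6 - 1*(-5) = 6 + 5 = 11)
39543/(3380 - 1*(-9300)) - 24887*1/(r*h((-1)**2)) = 39543/(3380 - 1*(-9300)) - 24887/(11/(5 + (-1)**2)) = 39543/(3380 + 9300) - 24887/(11/(5 + 1)) = 39543/12680 - 24887/(11/6) = 39543*(1/12680) - 24887/(11*(1/6)) = 39543/12680 - 24887/11/6 = 39543/12680 - 24887*6/11 = 39543/12680 - 149322/11 = -1892967987/139480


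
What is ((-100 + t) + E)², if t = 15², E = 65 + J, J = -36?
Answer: 23716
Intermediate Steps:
E = 29 (E = 65 - 36 = 29)
t = 225
((-100 + t) + E)² = ((-100 + 225) + 29)² = (125 + 29)² = 154² = 23716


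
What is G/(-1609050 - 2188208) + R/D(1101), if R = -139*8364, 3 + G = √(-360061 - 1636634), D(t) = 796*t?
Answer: -367889527715/277325143514 - 3*I*√221855/3797258 ≈ -1.3266 - 0.00037212*I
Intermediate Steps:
G = -3 + 3*I*√221855 (G = -3 + √(-360061 - 1636634) = -3 + √(-1996695) = -3 + 3*I*√221855 ≈ -3.0 + 1413.0*I)
R = -1162596
G/(-1609050 - 2188208) + R/D(1101) = (-3 + 3*I*√221855)/(-1609050 - 2188208) - 1162596/(796*1101) = (-3 + 3*I*√221855)/(-3797258) - 1162596/876396 = (-3 + 3*I*√221855)*(-1/3797258) - 1162596*1/876396 = (3/3797258 - 3*I*√221855/3797258) - 96883/73033 = -367889527715/277325143514 - 3*I*√221855/3797258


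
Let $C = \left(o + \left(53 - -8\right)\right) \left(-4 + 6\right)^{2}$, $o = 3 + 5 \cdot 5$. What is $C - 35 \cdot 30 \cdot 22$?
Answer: $-22744$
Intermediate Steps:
$o = 28$ ($o = 3 + 25 = 28$)
$C = 356$ ($C = \left(28 + \left(53 - -8\right)\right) \left(-4 + 6\right)^{2} = \left(28 + \left(53 + 8\right)\right) 2^{2} = \left(28 + 61\right) 4 = 89 \cdot 4 = 356$)
$C - 35 \cdot 30 \cdot 22 = 356 - 35 \cdot 30 \cdot 22 = 356 - 1050 \cdot 22 = 356 - 23100 = -22744$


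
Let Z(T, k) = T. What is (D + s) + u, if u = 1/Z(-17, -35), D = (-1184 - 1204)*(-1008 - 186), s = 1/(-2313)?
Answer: 112114863982/39321 ≈ 2.8513e+6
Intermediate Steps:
s = -1/2313 ≈ -0.00043234
D = 2851272 (D = -2388*(-1194) = 2851272)
u = -1/17 (u = 1/(-17) = -1/17 ≈ -0.058824)
(D + s) + u = (2851272 - 1/2313) - 1/17 = 6594992135/2313 - 1/17 = 112114863982/39321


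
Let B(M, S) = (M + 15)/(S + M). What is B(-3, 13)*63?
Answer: 378/5 ≈ 75.600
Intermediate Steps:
B(M, S) = (15 + M)/(M + S)
B(-3, 13)*63 = ((15 - 3)/(-3 + 13))*63 = (12/10)*63 = ((1/10)*12)*63 = (6/5)*63 = 378/5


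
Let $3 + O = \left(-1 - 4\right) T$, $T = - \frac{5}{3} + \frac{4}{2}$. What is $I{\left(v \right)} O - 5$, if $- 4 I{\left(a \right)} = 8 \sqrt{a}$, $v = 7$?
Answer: $-5 + \frac{28 \sqrt{7}}{3} \approx 19.694$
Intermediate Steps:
$I{\left(a \right)} = - 2 \sqrt{a}$ ($I{\left(a \right)} = - \frac{8 \sqrt{a}}{4} = - 2 \sqrt{a}$)
$T = \frac{1}{3}$ ($T = \left(-5\right) \frac{1}{3} + 4 \cdot \frac{1}{2} = - \frac{5}{3} + 2 = \frac{1}{3} \approx 0.33333$)
$O = - \frac{14}{3}$ ($O = -3 + \left(-1 - 4\right) \frac{1}{3} = -3 - \frac{5}{3} = - \frac{14}{3} \approx -4.6667$)
$I{\left(v \right)} O - 5 = - 2 \sqrt{7} \left(- \frac{14}{3}\right) - 5 = \frac{28 \sqrt{7}}{3} - 5 = -5 + \frac{28 \sqrt{7}}{3}$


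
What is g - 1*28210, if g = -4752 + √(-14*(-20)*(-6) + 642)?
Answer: -32962 + I*√1038 ≈ -32962.0 + 32.218*I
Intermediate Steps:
g = -4752 + I*√1038 (g = -4752 + √(280*(-6) + 642) = -4752 + √(-1680 + 642) = -4752 + √(-1038) = -4752 + I*√1038 ≈ -4752.0 + 32.218*I)
g - 1*28210 = (-4752 + I*√1038) - 1*28210 = (-4752 + I*√1038) - 28210 = -32962 + I*√1038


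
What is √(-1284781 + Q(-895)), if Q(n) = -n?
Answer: 3*I*√142654 ≈ 1133.1*I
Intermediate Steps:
√(-1284781 + Q(-895)) = √(-1284781 - 1*(-895)) = √(-1284781 + 895) = √(-1283886) = 3*I*√142654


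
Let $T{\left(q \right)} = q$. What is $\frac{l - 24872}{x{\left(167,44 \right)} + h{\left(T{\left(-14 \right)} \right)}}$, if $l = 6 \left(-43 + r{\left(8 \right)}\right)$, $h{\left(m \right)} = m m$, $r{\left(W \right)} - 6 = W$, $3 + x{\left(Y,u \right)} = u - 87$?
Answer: $- \frac{12523}{75} \approx -166.97$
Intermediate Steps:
$x{\left(Y,u \right)} = -90 + u$ ($x{\left(Y,u \right)} = -3 + \left(u - 87\right) = -3 + \left(-87 + u\right) = -90 + u$)
$r{\left(W \right)} = 6 + W$
$h{\left(m \right)} = m^{2}$
$l = -174$ ($l = 6 \left(-43 + \left(6 + 8\right)\right) = 6 \left(-43 + 14\right) = 6 \left(-29\right) = -174$)
$\frac{l - 24872}{x{\left(167,44 \right)} + h{\left(T{\left(-14 \right)} \right)}} = \frac{-174 - 24872}{\left(-90 + 44\right) + \left(-14\right)^{2}} = \frac{-174 - 24872}{-46 + 196} = - \frac{25046}{150} = \left(-25046\right) \frac{1}{150} = - \frac{12523}{75}$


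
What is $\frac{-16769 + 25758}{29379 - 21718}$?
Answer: $\frac{8989}{7661} \approx 1.1733$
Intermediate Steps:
$\frac{-16769 + 25758}{29379 - 21718} = \frac{8989}{7661}$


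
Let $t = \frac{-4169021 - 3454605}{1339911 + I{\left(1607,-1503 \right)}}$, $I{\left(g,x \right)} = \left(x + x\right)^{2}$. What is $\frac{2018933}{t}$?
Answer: $- \frac{20948341804551}{7623626} \approx -2.7478 \cdot 10^{6}$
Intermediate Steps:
$I{\left(g,x \right)} = 4 x^{2}$ ($I{\left(g,x \right)} = \left(2 x\right)^{2} = 4 x^{2}$)
$t = - \frac{7623626}{10375947}$ ($t = \frac{-4169021 - 3454605}{1339911 + 4 \left(-1503\right)^{2}} = - \frac{7623626}{1339911 + 4 \cdot 2259009} = - \frac{7623626}{1339911 + 9036036} = - \frac{7623626}{10375947} \approx -0.73474$)
$\frac{2018933}{t} = \frac{2018933}{- \frac{7623626}{10375947}} = 2018933 \left(- \frac{10375947}{7623626}\right) = - \frac{20948341804551}{7623626}$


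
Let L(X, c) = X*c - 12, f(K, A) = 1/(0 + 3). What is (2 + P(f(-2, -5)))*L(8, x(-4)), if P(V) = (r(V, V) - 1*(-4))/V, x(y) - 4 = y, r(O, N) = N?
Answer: -180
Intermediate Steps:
f(K, A) = 1/3
x(y) = 4 + y
L(X, c) = -12 + X*c
P(V) = (4 + V)/V (P(V) = (V - 1*(-4))/V = (V + 4)/V = (4 + V)/V)
(2 + P(f(-2, -5)))*L(8, x(-4)) = (2 + (4 + 1/3)/(1/3))*(-12 + 8*(4 - 4)) = (2 + 3*(13/3))*(-12 + 8*0) = (2 + 13)*(-12 + 0) = 15*(-12) = -180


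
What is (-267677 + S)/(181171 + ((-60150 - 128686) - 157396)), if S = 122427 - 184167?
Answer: 329417/165061 ≈ 1.9957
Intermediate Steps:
S = -61740
(-267677 + S)/(181171 + ((-60150 - 128686) - 157396)) = (-267677 - 61740)/(181171 + ((-60150 - 128686) - 157396)) = -329417/(181171 + (-188836 - 157396)) = -329417/(181171 - 346232) = -329417/(-165061) = -329417*(-1/165061) = 329417/165061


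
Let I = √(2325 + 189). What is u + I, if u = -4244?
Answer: -4244 + √2514 ≈ -4193.9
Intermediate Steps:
I = √2514 ≈ 50.140
u + I = -4244 + √2514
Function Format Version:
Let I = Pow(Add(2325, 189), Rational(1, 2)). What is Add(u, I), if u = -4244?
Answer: Add(-4244, Pow(2514, Rational(1, 2))) ≈ -4193.9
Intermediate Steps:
I = Pow(2514, Rational(1, 2)) ≈ 50.140
Add(u, I) = Add(-4244, Pow(2514, Rational(1, 2)))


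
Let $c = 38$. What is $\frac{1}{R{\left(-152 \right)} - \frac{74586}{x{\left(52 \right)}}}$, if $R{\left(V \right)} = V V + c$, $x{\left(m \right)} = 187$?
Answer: $\frac{187}{4252968} \approx 4.3969 \cdot 10^{-5}$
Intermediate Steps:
$R{\left(V \right)} = 38 + V^{2}$ ($R{\left(V \right)} = V V + 38 = V^{2} + 38 = 38 + V^{2}$)
$\frac{1}{R{\left(-152 \right)} - \frac{74586}{x{\left(52 \right)}}} = \frac{1}{\left(38 + \left(-152\right)^{2}\right) - \frac{74586}{187}} = \frac{1}{\left(38 + 23104\right) - \frac{74586}{187}} = \frac{1}{23142 - \frac{74586}{187}} = \frac{1}{\frac{4252968}{187}} = \frac{187}{4252968}$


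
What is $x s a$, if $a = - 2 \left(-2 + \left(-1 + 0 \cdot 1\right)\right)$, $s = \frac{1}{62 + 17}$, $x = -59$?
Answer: $- \frac{354}{79} \approx -4.481$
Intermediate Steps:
$s = \frac{1}{79} \approx 0.012658$
$a = 6$ ($a = - 2 \left(-2 + \left(-1 + 0\right)\right) = - 2 \left(-2 - 1\right) = \left(-2\right) \left(-3\right) = 6$)
$x s a = \left(-59\right) \frac{1}{79} \cdot 6 = \left(- \frac{59}{79}\right) 6 = - \frac{354}{79}$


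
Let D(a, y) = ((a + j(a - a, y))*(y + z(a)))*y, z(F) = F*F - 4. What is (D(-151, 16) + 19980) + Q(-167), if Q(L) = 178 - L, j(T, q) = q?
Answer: -49255755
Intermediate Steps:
z(F) = -4 + F² (z(F) = F² - 4 = -4 + F²)
D(a, y) = y*(a + y)*(-4 + y + a²) (D(a, y) = ((a + y)*(y + (-4 + a²)))*y = ((a + y)*(-4 + y + a²))*y = y*(a + y)*(-4 + y + a²))
(D(-151, 16) + 19980) + Q(-167) = (16*(16² - 151*16 - 151*(-4 + (-151)²) + 16*(-4 + (-151)²)) + 19980) + (178 - 1*(-167)) = (16*(256 - 2416 - 151*(-4 + 22801) + 16*(-4 + 22801)) + 19980) + (178 + 167) = (16*(256 - 2416 - 151*22797 + 16*22797) + 19980) + 345 = (16*(256 - 2416 - 3442347 + 364752) + 19980) + 345 = (16*(-3079755) + 19980) + 345 = (-49276080 + 19980) + 345 = -49256100 + 345 = -49255755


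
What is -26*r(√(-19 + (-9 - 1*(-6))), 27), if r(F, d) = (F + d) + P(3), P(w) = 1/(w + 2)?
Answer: -3536/5 - 26*I*√22 ≈ -707.2 - 121.95*I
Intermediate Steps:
P(w) = 1/(2 + w)
r(F, d) = ⅕ + F + d (r(F, d) = (F + d) + 1/(2 + 3) = (F + d) + 1/5 = (F + d) + ⅕ = ⅕ + F + d)
-26*r(√(-19 + (-9 - 1*(-6))), 27) = -26*(⅕ + √(-19 + (-9 - 1*(-6))) + 27) = -26*(⅕ + √(-19 + (-9 + 6)) + 27) = -26*(⅕ + √(-19 - 3) + 27) = -26*(⅕ + √(-22) + 27) = -26*(⅕ + I*√22 + 27) = -26*(136/5 + I*√22) = -3536/5 - 26*I*√22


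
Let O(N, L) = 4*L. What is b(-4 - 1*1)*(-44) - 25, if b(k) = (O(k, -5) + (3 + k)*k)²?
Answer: -4425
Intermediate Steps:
b(k) = (-20 + k*(3 + k))² (b(k) = (4*(-5) + (3 + k)*k)² = (-20 + k*(3 + k))²)
b(-4 - 1*1)*(-44) - 25 = (-20 + (-4 - 1*1)² + 3*(-4 - 1*1))²*(-44) - 25 = (-20 + (-4 - 1)² + 3*(-4 - 1))²*(-44) - 25 = (-20 + (-5)² + 3*(-5))²*(-44) - 25 = (-20 + 25 - 15)²*(-44) - 25 = (-10)²*(-44) - 25 = 100*(-44) - 25 = -4400 - 25 = -4425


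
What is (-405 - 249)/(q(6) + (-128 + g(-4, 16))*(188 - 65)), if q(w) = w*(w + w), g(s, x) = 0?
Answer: 109/2612 ≈ 0.041730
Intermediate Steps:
q(w) = 2*w**2 (q(w) = w*(2*w) = 2*w**2)
(-405 - 249)/(q(6) + (-128 + g(-4, 16))*(188 - 65)) = (-405 - 249)/(2*6**2 + (-128 + 0)*(188 - 65)) = -654/(2*36 - 128*123) = -654/(72 - 15744) = -654/(-15672) = -654*(-1/15672) = 109/2612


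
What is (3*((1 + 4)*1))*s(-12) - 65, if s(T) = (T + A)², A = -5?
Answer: 4270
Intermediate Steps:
s(T) = (-5 + T)² (s(T) = (T - 5)² = (-5 + T)²)
(3*((1 + 4)*1))*s(-12) - 65 = (3*((1 + 4)*1))*(-5 - 12)² - 65 = (3*(5*1))*(-17)² - 65 = (3*5)*289 - 65 = 15*289 - 65 = 4335 - 65 = 4270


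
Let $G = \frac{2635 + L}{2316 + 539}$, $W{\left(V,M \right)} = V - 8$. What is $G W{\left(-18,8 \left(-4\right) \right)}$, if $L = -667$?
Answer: $- \frac{51168}{2855} \approx -17.922$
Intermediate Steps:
$W{\left(V,M \right)} = -8 + V$ ($W{\left(V,M \right)} = V - 8 = -8 + V$)
$G = \frac{1968}{2855}$ ($G = \frac{2635 - 667}{2316 + 539} = \frac{1968}{2855} \approx 0.68932$)
$G W{\left(-18,8 \left(-4\right) \right)} = \frac{1968 \left(-8 - 18\right)}{2855} = \frac{1968}{2855} \left(-26\right) = - \frac{51168}{2855}$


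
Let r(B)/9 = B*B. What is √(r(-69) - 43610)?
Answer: I*√761 ≈ 27.586*I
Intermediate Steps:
r(B) = 9*B² (r(B) = 9*(B*B) = 9*B²)
√(r(-69) - 43610) = √(9*(-69)² - 43610) = √(9*4761 - 43610) = √(42849 - 43610) = √(-761) = I*√761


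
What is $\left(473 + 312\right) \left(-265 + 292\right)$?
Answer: $21195$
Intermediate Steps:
$\left(473 + 312\right) \left(-265 + 292\right) = 785 \cdot 27 = 21195$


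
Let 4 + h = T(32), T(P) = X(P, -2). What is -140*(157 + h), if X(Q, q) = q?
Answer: -21140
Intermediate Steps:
T(P) = -2
h = -6 (h = -4 - 2 = -6)
-140*(157 + h) = -140*(157 - 6) = -140*151 = -21140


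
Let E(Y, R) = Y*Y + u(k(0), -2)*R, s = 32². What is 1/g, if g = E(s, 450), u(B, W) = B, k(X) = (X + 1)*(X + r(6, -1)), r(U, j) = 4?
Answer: 1/1050376 ≈ 9.5204e-7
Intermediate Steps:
s = 1024
k(X) = (1 + X)*(4 + X) (k(X) = (X + 1)*(X + 4) = (1 + X)*(4 + X))
E(Y, R) = Y² + 4*R (E(Y, R) = Y*Y + (4 + 0² + 5*0)*R = Y² + (4 + 0 + 0)*R = Y² + 4*R)
g = 1050376 (g = 1024² + 4*450 = 1048576 + 1800 = 1050376)
1/g = 1/1050376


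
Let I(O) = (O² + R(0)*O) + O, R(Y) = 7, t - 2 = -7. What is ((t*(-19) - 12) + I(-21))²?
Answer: 126736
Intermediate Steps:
t = -5 (t = 2 - 7 = -5)
I(O) = O² + 8*O (I(O) = (O² + 7*O) + O = O² + 8*O)
((t*(-19) - 12) + I(-21))² = ((-5*(-19) - 12) - 21*(8 - 21))² = ((95 - 12) - 21*(-13))² = (83 + 273)² = 356² = 126736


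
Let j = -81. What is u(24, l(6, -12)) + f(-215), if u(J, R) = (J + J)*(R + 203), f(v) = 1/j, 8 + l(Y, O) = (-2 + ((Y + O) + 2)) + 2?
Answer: 742607/81 ≈ 9168.0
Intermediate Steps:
l(Y, O) = -6 + O + Y (l(Y, O) = -8 + ((-2 + ((Y + O) + 2)) + 2) = -8 + ((-2 + ((O + Y) + 2)) + 2) = -8 + ((-2 + (2 + O + Y)) + 2) = -8 + ((O + Y) + 2) = -8 + (2 + O + Y) = -6 + O + Y)
f(v) = -1/81 (f(v) = 1/(-81) = -1/81)
u(J, R) = 2*J*(203 + R) (u(J, R) = (2*J)*(203 + R) = 2*J*(203 + R))
u(24, l(6, -12)) + f(-215) = 2*24*(203 + (-6 - 12 + 6)) - 1/81 = 2*24*(203 - 12) - 1/81 = 2*24*191 - 1/81 = 9168 - 1/81 = 742607/81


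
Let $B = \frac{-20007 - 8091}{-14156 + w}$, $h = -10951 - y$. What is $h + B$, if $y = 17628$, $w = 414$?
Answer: $- \frac{196352260}{6871} \approx -28577.0$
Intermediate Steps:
$h = -28579$ ($h = -10951 - 17628 = -28579$)
$B = \frac{14049}{6871}$ ($B = \frac{-20007 - 8091}{-14156 + 414} = - \frac{28098}{-13742} = \left(-28098\right) \left(- \frac{1}{13742}\right) = \frac{14049}{6871} \approx 2.0447$)
$h + B = -28579 + \frac{14049}{6871} = - \frac{196352260}{6871}$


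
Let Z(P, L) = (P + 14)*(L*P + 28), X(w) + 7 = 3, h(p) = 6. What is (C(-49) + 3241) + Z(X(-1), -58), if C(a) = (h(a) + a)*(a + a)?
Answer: 10055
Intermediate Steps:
X(w) = -4 (X(w) = -7 + 3 = -4)
C(a) = 2*a*(6 + a) (C(a) = (6 + a)*(a + a) = (6 + a)*(2*a) = 2*a*(6 + a))
Z(P, L) = (14 + P)*(28 + L*P)
(C(-49) + 3241) + Z(X(-1), -58) = (2*(-49)*(6 - 49) + 3241) + (392 + 28*(-4) - 58*(-4)² + 14*(-58)*(-4)) = (2*(-49)*(-43) + 3241) + (392 - 112 - 58*16 + 3248) = (4214 + 3241) + (392 - 112 - 928 + 3248) = 7455 + 2600 = 10055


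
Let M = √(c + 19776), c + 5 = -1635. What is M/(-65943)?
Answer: -2*√4534/65943 ≈ -0.0020422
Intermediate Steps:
c = -1640 (c = -5 - 1635 = -1640)
M = 2*√4534 (M = √(-1640 + 19776) = √18136 = 2*√4534 ≈ 134.67)
M/(-65943) = (2*√4534)/(-65943) = (2*√4534)*(-1/65943) = -2*√4534/65943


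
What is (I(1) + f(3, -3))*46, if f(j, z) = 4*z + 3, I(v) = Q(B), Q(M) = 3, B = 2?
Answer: -276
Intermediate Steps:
I(v) = 3
f(j, z) = 3 + 4*z
(I(1) + f(3, -3))*46 = (3 + (3 + 4*(-3)))*46 = (3 + (3 - 12))*46 = (3 - 9)*46 = -6*46 = -276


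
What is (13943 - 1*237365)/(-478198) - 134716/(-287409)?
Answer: 64317207683/68719204491 ≈ 0.93594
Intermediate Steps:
(13943 - 1*237365)/(-478198) - 134716/(-287409) = (13943 - 237365)*(-1/478198) - 134716*(-1/287409) = -223422*(-1/478198) + 134716/287409 = 111711/239099 + 134716/287409 = 64317207683/68719204491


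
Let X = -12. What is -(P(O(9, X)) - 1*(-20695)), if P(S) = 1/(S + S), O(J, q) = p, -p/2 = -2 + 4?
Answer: -165559/8 ≈ -20695.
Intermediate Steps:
p = -4 (p = -2*(-2 + 4) = -2*2 = -4)
O(J, q) = -4
P(S) = 1/(2*S)
-(P(O(9, X)) - 1*(-20695)) = -((1/2)/(-4) - 1*(-20695)) = -((1/2)*(-1/4) + 20695) = -(-1/8 + 20695) = -1*165559/8 = -165559/8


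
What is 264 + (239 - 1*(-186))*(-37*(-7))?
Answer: 110339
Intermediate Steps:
264 + (239 - 1*(-186))*(-37*(-7)) = 264 + (239 + 186)*259 = 264 + 425*259 = 264 + 110075 = 110339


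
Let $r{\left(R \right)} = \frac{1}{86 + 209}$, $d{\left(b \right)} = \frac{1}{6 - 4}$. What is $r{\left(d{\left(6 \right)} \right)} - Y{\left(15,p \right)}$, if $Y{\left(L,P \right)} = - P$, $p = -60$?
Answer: $- \frac{17699}{295} \approx -59.997$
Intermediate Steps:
$d{\left(b \right)} = \frac{1}{2}$
$r{\left(R \right)} = \frac{1}{295}$
$r{\left(d{\left(6 \right)} \right)} - Y{\left(15,p \right)} = \frac{1}{295} - \left(-1\right) \left(-60\right) = \frac{1}{295} - 60 = - \frac{17699}{295}$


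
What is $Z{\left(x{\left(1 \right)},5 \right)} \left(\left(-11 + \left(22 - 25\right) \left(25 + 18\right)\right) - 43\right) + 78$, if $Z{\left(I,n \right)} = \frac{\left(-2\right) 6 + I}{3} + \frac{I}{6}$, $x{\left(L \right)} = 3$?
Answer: $\frac{1071}{2} \approx 535.5$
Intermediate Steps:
$Z{\left(I,n \right)} = -4 + \frac{I}{2}$ ($Z{\left(I,n \right)} = \left(-12 + I\right) \frac{1}{3} + I \frac{1}{6} = \left(-4 + \frac{I}{3}\right) + \frac{I}{6} = -4 + \frac{I}{2}$)
$Z{\left(x{\left(1 \right)},5 \right)} \left(\left(-11 + \left(22 - 25\right) \left(25 + 18\right)\right) - 43\right) + 78 = \left(-4 + \frac{1}{2} \cdot 3\right) \left(\left(-11 + \left(22 - 25\right) \left(25 + 18\right)\right) - 43\right) + 78 = \left(-4 + \frac{3}{2}\right) \left(\left(-11 - 129\right) - 43\right) + 78 = - \frac{5 \left(\left(-11 - 129\right) - 43\right)}{2} + 78 = - \frac{5 \left(-140 - 43\right)}{2} + 78 = \left(- \frac{5}{2}\right) \left(-183\right) + 78 = \frac{915}{2} + 78 = \frac{1071}{2}$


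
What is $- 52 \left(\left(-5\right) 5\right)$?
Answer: $1300$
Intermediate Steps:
$- 52 \left(\left(-5\right) 5\right) = \left(-52\right) \left(-25\right) = 1300$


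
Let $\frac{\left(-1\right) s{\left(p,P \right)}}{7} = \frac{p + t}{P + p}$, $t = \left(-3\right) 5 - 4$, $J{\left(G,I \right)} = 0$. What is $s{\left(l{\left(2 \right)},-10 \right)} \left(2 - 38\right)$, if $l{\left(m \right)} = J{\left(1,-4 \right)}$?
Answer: $\frac{2394}{5} \approx 478.8$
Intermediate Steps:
$l{\left(m \right)} = 0$
$t = -19$ ($t = -15 - 4 = -19$)
$s{\left(p,P \right)} = - \frac{7 \left(-19 + p\right)}{P + p}$ ($s{\left(p,P \right)} = - 7 \frac{p - 19}{P + p} = - 7 \frac{-19 + p}{P + p} = - \frac{7 \left(-19 + p\right)}{P + p}$)
$s{\left(l{\left(2 \right)},-10 \right)} \left(2 - 38\right) = \frac{7 \left(19 - 0\right)}{-10 + 0} \left(2 - 38\right) = \frac{7 \left(19 + 0\right)}{-10} \left(-36\right) = 7 \left(- \frac{1}{10}\right) 19 \left(-36\right) = \left(- \frac{133}{10}\right) \left(-36\right) = \frac{2394}{5}$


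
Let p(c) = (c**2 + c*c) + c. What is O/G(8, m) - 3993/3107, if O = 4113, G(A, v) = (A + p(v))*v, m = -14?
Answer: -34357263/16790228 ≈ -2.0463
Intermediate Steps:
p(c) = c + 2*c**2 (p(c) = (c**2 + c**2) + c = 2*c**2 + c = c + 2*c**2)
G(A, v) = v*(A + v*(1 + 2*v)) (G(A, v) = (A + v*(1 + 2*v))*v = v*(A + v*(1 + 2*v)))
O/G(8, m) - 3993/3107 = 4113/((-14*(8 - 14*(1 + 2*(-14))))) - 3993/3107 = 4113/((-14*(8 - 14*(1 - 28)))) - 3993*1/3107 = 4113/((-14*(8 - 14*(-27)))) - 3993/3107 = 4113/((-14*(8 + 378))) - 3993/3107 = 4113/((-14*386)) - 3993/3107 = 4113/(-5404) - 3993/3107 = 4113*(-1/5404) - 3993/3107 = -4113/5404 - 3993/3107 = -34357263/16790228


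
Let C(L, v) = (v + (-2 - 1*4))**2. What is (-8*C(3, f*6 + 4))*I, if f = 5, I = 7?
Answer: -43904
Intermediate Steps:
C(L, v) = (-6 + v)**2 (C(L, v) = (v + (-2 - 4))**2 = (v - 6)**2 = (-6 + v)**2)
(-8*C(3, f*6 + 4))*I = -8*(-6 + (5*6 + 4))**2*7 = -8*(-6 + (30 + 4))**2*7 = -8*(-6 + 34)**2*7 = -8*28**2*7 = -8*784*7 = -6272*7 = -43904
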